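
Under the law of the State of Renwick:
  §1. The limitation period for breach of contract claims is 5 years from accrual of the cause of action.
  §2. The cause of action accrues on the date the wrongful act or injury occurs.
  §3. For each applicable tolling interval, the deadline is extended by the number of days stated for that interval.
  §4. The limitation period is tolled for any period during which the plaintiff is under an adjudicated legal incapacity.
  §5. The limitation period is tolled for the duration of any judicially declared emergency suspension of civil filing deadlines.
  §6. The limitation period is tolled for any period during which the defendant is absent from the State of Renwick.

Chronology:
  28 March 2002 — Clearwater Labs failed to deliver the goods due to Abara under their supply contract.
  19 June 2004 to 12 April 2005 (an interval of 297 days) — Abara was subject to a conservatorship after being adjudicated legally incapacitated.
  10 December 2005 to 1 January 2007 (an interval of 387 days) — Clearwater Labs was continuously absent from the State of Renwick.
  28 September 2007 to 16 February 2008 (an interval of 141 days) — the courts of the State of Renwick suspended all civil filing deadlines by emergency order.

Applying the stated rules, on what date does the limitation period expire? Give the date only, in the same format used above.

The limitation period began to run on 28 March 2002.
The untolled deadline — 5 years after 28 March 2002 — is 28 March 2007.
The period was tolled for 297 days by the plaintiff's legal incapacity (19 June 2004 to 12 April 2005), pushing the deadline to 19 January 2008.
The period was tolled for 387 days by the defendant's absence from the jurisdiction (10 December 2005 to 1 January 2007), pushing the deadline to 9 February 2009.
The period was tolled for 141 days by the emergency suspension of filing deadlines (28 September 2007 to 16 February 2008), pushing the deadline to 30 June 2009.

30 June 2009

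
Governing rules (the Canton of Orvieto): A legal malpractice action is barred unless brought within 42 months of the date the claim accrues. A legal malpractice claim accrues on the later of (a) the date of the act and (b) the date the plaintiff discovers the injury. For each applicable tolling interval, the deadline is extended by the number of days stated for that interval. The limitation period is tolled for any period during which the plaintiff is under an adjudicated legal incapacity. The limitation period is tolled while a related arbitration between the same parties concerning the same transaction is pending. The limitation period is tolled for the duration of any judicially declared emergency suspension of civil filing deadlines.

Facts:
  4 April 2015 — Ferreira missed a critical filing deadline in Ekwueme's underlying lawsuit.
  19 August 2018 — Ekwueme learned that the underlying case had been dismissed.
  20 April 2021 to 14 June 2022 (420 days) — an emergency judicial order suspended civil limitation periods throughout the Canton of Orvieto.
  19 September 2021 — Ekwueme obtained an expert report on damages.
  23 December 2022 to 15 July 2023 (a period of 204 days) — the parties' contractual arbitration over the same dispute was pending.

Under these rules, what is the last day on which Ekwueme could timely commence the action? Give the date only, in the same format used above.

Taking the later of the act (4 April 2015) and discovery (19 August 2018), the claim accrued on 19 August 2018.
Adding the 42 months base period to 19 August 2018 gives a deadline of 19 February 2022, before any tolling.
The period was tolled for 420 days by the emergency suspension of filing deadlines (20 April 2021 to 14 June 2022), pushing the deadline to 15 April 2023.
Because the pending related arbitration ran from 23 December 2022 to 15 July 2023, the deadline is extended by 204 days to 5 November 2023.
The other events in the timeline have no effect on the limitation period under the stated rules.

5 November 2023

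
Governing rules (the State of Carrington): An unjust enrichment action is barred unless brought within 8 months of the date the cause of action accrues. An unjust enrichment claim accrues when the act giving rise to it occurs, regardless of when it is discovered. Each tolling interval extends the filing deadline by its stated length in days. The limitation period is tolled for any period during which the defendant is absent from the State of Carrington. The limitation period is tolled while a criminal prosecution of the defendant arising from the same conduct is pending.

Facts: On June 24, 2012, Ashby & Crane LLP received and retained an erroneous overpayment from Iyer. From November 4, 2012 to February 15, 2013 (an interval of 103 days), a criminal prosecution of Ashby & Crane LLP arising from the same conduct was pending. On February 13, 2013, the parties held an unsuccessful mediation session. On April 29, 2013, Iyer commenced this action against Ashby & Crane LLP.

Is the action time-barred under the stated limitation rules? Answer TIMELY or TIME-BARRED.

TIMELY

The limitation period began to run on June 24, 2012.
Adding the 8 months base period to June 24, 2012 gives a deadline of February 24, 2013, before any tolling.
Because the pending criminal prosecution ran from November 4, 2012 to February 15, 2013, the deadline is extended by 103 days to June 7, 2013.
The other events in the timeline have no effect on the limitation period under the stated rules.
Iyer filed on April 29, 2013, before the June 7, 2013 deadline, so the action is timely.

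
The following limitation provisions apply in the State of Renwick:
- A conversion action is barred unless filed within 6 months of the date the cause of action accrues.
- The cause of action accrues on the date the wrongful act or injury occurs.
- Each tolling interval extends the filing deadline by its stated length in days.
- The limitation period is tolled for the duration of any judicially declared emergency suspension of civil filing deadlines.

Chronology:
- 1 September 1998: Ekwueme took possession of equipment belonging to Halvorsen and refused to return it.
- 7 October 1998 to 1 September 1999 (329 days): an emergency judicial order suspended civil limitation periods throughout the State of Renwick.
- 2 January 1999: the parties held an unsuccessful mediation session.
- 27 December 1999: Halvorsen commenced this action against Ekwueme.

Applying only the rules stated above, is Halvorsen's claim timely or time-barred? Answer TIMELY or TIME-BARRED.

The limitation period began to run on 1 September 1998.
The untolled deadline — 6 months after 1 September 1998 — is 1 March 1999.
Because the emergency suspension of filing deadlines ran from 7 October 1998 to 1 September 1999, the deadline is extended by 329 days to 24 January 2000.
None of the other events listed affects the running of the period under the stated rules.
The 27 December 1999 filing precedes the 24 January 2000 deadline; the claim is timely.

TIMELY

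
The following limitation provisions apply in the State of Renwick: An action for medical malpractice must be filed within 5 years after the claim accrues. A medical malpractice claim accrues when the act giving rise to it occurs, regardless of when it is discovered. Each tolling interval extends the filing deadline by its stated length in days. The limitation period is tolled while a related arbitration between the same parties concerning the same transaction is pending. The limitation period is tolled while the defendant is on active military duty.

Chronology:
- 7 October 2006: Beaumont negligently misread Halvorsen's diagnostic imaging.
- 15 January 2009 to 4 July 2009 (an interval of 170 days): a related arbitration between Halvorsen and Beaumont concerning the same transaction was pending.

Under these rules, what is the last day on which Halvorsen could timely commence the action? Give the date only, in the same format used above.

25 March 2012

The limitation period began to run on 7 October 2006.
Adding the 5 years base period to 7 October 2006 gives a deadline of 7 October 2011, before any tolling.
The period was tolled for 170 days by the pending related arbitration (15 January 2009 to 4 July 2009), pushing the deadline to 25 March 2012.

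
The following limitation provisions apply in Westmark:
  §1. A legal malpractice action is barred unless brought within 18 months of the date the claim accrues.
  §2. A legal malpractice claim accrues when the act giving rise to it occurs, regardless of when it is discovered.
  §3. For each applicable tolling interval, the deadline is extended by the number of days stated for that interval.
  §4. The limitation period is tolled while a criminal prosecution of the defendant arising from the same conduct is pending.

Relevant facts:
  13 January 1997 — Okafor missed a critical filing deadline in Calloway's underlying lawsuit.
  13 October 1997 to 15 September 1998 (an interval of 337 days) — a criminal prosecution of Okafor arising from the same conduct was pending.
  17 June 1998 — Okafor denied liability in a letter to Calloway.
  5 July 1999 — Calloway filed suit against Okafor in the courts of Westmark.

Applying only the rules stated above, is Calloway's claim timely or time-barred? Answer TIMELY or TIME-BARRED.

TIME-BARRED

The claim accrued on 13 January 1997, the date of the act.
18 months from 13 January 1997 is 13 July 1998.
The pending criminal prosecution from 13 October 1997 to 15 September 1998 tolled the period for 337 days, extending the deadline to 15 June 1999.
None of the other events listed affects the running of the period under the stated rules.
The 5 July 1999 filing falls after the 15 June 1999 deadline; the claim is time-barred.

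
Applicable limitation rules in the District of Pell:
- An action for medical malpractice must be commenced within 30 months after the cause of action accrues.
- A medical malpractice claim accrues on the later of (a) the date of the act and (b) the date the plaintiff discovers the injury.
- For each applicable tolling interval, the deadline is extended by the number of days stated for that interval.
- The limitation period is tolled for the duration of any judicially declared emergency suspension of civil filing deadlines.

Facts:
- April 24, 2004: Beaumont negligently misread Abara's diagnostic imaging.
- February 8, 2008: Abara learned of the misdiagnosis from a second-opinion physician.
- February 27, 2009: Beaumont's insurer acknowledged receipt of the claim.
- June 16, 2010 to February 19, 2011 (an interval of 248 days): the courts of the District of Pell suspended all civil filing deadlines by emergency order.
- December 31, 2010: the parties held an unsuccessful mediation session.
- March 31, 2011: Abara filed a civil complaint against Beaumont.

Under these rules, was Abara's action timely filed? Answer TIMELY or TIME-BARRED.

TIMELY

Taking the later of the act (April 24, 2004) and discovery (February 8, 2008), the claim accrued on February 8, 2008.
The untolled deadline — 30 months after February 8, 2008 — is August 8, 2010.
The period was tolled for 248 days by the emergency suspension of filing deadlines (June 16, 2010 to February 19, 2011), pushing the deadline to April 13, 2011.
None of the other events listed affects the running of the period under the stated rules.
Abara filed on March 31, 2011, before the April 13, 2011 deadline, so the action is timely.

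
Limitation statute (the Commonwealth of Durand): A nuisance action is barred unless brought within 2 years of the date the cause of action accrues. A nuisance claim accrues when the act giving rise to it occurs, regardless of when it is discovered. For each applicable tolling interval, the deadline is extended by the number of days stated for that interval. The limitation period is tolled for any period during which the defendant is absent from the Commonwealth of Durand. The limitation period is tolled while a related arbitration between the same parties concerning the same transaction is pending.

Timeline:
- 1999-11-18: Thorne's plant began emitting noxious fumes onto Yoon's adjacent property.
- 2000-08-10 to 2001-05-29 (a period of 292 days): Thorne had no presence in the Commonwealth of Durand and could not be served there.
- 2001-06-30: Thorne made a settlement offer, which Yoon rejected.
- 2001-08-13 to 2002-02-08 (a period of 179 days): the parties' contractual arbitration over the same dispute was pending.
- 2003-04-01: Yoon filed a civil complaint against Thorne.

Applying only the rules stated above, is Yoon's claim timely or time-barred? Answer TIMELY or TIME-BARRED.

TIME-BARRED

The claim accrued on 1999-11-18, when the wrongful act occurred.
The untolled deadline — 2 years after 1999-11-18 — is 2001-11-18.
The defendant's absence from the jurisdiction from 2000-08-10 to 2001-05-29 tolled the period for 292 days, extending the deadline to 2002-09-06.
The pending related arbitration from 2001-08-13 to 2002-02-08 tolled the period for 179 days, extending the deadline to 2003-03-04.
Nothing else in the chronology tolls or restarts the period.
Yoon filed on 2003-04-01, after the 2003-03-04 deadline, so the action is time-barred.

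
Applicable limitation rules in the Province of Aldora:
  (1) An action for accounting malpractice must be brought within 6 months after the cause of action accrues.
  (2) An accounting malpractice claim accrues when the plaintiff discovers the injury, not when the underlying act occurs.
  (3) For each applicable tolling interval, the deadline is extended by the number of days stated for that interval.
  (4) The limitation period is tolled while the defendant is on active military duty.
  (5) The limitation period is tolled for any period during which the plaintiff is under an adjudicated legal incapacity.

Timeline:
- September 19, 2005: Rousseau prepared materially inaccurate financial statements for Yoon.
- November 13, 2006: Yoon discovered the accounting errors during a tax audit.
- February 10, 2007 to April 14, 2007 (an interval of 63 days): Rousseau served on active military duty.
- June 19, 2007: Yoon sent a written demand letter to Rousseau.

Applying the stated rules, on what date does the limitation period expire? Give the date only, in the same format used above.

July 15, 2007

The claim did not accrue until Yoon discovered the injury on November 13, 2006; the September 19, 2005 act date does not start the clock under the stated rule.
The untolled deadline — 6 months after November 13, 2006 — is May 13, 2007.
The period was tolled for 63 days by the defendant's active military service (February 10, 2007 to April 14, 2007), pushing the deadline to July 15, 2007.
The other events in the timeline have no effect on the limitation period under the stated rules.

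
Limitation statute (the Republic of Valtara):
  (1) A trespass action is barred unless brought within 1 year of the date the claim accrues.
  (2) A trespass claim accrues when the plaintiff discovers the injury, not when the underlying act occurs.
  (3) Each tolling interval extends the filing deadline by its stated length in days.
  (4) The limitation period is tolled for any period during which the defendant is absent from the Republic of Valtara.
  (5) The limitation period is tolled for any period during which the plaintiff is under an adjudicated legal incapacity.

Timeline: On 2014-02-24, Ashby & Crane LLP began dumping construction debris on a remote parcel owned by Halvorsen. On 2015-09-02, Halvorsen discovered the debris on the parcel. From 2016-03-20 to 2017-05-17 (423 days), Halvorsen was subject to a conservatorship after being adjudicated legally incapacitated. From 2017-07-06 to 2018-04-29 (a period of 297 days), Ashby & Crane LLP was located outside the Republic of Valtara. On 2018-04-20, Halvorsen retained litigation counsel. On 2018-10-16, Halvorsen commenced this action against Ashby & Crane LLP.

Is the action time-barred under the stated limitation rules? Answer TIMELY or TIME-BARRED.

TIME-BARRED

Under the discovery rule, the claim accrued on 2015-09-02, when Halvorsen discovered the injury — not on the 2014-02-24 date of the underlying act.
Adding the 1 year base period to 2015-09-02 gives a deadline of 2016-09-02, before any tolling.
The period was tolled for 423 days by the plaintiff's legal incapacity (2016-03-20 to 2017-05-17), pushing the deadline to 2017-10-30.
Because the defendant's absence from the jurisdiction ran from 2017-07-06 to 2018-04-29, the deadline is extended by 297 days to 2018-08-23.
The other events in the timeline have no effect on the limitation period under the stated rules.
Halvorsen filed on 2018-10-16, after the 2018-08-23 deadline, so the action is time-barred.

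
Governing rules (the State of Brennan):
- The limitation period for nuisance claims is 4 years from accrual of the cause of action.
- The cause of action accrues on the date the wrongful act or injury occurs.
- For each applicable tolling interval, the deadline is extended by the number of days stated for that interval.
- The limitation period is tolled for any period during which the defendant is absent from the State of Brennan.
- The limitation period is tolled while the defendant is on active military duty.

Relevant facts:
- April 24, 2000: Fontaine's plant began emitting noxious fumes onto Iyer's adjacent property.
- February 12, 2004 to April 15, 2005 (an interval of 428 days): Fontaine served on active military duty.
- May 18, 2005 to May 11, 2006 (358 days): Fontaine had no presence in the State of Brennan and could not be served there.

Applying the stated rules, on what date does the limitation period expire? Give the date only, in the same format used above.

The claim accrued on April 24, 2000, when the wrongful act occurred.
The untolled deadline — 4 years after April 24, 2000 — is April 24, 2004.
The period was tolled for 428 days by the defendant's active military service (February 12, 2004 to April 15, 2005), pushing the deadline to June 26, 2005.
Because the defendant's absence from the jurisdiction ran from May 18, 2005 to May 11, 2006, the deadline is extended by 358 days to June 19, 2006.

June 19, 2006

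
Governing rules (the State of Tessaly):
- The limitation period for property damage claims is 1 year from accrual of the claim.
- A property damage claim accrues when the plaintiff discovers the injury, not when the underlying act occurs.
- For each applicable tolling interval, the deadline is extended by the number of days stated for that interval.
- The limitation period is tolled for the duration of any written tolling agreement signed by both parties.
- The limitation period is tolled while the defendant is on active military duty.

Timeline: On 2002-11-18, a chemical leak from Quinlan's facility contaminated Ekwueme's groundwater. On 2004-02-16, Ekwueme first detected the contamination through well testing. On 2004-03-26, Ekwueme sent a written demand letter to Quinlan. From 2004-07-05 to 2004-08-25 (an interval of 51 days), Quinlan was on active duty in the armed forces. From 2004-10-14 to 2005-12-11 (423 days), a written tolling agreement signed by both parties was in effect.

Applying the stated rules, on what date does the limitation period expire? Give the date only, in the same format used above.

Under the discovery rule, the claim accrued on 2004-02-16, when Ekwueme discovered the injury — not on the 2002-11-18 date of the underlying act.
The untolled deadline — 1 year after 2004-02-16 — is 2005-02-16.
The period was tolled for 51 days by the defendant's active military service (2004-07-05 to 2004-08-25), pushing the deadline to 2005-04-08.
The written tolling agreement from 2004-10-14 to 2005-12-11 tolled the period for 423 days, extending the deadline to 2006-06-05.
Nothing else in the chronology tolls or restarts the period.

2006-06-05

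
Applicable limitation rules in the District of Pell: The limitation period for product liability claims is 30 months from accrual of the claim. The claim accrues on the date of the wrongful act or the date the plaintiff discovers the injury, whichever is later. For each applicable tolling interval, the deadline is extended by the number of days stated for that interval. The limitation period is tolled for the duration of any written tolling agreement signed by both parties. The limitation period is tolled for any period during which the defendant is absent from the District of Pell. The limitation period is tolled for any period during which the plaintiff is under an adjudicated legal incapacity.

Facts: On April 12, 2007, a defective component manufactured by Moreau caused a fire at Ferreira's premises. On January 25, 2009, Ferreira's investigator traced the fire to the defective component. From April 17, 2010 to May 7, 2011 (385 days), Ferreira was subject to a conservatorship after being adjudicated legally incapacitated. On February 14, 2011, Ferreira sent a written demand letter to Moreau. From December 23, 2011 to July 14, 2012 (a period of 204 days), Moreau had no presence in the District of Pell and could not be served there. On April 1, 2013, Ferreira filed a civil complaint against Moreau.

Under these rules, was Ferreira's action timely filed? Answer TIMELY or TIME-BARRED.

TIME-BARRED

The claim accrued on January 25, 2009 — the later of the April 12, 2007 act and the January 25, 2009 discovery.
Adding the 30 months base period to January 25, 2009 gives a deadline of July 25, 2011, before any tolling.
Because the plaintiff's legal incapacity ran from April 17, 2010 to May 7, 2011, the deadline is extended by 385 days to August 13, 2012.
The period was tolled for 204 days by the defendant's absence from the jurisdiction (December 23, 2011 to July 14, 2012), pushing the deadline to March 5, 2013.
Nothing else in the chronology tolls or restarts the period.
The April 1, 2013 filing falls after the March 5, 2013 deadline; the claim is time-barred.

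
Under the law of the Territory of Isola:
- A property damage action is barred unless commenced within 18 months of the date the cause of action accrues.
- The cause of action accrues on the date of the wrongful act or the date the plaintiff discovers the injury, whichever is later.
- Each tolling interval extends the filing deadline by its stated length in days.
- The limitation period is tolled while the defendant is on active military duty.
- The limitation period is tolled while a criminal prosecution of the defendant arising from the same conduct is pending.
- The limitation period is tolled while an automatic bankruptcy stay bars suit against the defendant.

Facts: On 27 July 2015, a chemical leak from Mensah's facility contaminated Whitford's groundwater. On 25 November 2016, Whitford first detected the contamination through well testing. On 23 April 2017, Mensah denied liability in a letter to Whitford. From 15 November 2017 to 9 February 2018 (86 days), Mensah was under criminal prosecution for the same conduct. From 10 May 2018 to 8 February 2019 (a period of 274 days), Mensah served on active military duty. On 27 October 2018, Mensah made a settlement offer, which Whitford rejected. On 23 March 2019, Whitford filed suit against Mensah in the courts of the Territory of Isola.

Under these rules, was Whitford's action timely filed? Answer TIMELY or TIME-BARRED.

TIMELY

Because discovery on 25 November 2016 post-dates the 27 July 2015 act, accrual under the later-of rule falls on 25 November 2016.
Adding the 18 months base period to 25 November 2016 gives a deadline of 25 May 2018, before any tolling.
Because the pending criminal prosecution ran from 15 November 2017 to 9 February 2018, the deadline is extended by 86 days to 19 August 2018.
Because the defendant's active military service ran from 10 May 2018 to 8 February 2019, the deadline is extended by 274 days to 20 May 2019.
The other events in the timeline have no effect on the limitation period under the stated rules.
Filing on 23 March 2019 beat the 20 May 2019 deadline — the action is timely.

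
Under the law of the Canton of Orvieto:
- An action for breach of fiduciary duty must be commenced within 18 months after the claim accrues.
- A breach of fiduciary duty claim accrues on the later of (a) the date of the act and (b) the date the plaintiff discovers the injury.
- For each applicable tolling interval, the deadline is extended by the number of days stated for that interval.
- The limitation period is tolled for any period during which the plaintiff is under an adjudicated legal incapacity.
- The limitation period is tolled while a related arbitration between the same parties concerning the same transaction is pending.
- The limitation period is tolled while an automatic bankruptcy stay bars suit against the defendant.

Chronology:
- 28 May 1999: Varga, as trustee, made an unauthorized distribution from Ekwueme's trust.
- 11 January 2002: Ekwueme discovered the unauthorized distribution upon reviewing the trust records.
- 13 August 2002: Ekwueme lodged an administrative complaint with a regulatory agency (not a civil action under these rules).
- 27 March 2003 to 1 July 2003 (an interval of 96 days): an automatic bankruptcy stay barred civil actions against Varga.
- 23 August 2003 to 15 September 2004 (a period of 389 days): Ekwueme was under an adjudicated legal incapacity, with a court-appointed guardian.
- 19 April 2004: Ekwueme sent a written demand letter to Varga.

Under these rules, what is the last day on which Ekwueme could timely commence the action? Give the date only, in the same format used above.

7 November 2004

Because discovery on 11 January 2002 post-dates the 28 May 1999 act, accrual under the later-of rule falls on 11 January 2002.
18 months from 11 January 2002 is 11 July 2003.
The automatic bankruptcy stay from 27 March 2003 to 1 July 2003 tolled the period for 96 days, extending the deadline to 15 October 2003.
The plaintiff's legal incapacity from 23 August 2003 to 15 September 2004 tolled the period for 389 days, extending the deadline to 7 November 2004.
None of the other events listed affects the running of the period under the stated rules.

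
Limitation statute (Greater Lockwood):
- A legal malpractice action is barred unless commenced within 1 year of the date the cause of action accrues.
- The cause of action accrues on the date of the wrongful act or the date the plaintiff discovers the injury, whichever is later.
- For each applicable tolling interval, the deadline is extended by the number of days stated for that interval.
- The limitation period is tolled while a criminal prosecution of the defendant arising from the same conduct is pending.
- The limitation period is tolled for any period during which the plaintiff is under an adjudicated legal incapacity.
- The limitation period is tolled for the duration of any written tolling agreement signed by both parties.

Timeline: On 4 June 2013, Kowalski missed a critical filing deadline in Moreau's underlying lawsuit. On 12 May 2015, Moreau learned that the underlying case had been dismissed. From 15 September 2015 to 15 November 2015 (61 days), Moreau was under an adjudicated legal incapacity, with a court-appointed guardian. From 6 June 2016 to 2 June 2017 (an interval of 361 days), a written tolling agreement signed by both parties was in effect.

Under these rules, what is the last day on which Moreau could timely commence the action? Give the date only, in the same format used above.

Because discovery on 12 May 2015 post-dates the 4 June 2013 act, accrual under the later-of rule falls on 12 May 2015.
Adding the 1 year base period to 12 May 2015 gives a deadline of 12 May 2016, before any tolling.
The plaintiff's legal incapacity from 15 September 2015 to 15 November 2015 tolled the period for 61 days, extending the deadline to 12 July 2016.
The period was tolled for 361 days by the written tolling agreement (6 June 2016 to 2 June 2017), pushing the deadline to 8 July 2017.

8 July 2017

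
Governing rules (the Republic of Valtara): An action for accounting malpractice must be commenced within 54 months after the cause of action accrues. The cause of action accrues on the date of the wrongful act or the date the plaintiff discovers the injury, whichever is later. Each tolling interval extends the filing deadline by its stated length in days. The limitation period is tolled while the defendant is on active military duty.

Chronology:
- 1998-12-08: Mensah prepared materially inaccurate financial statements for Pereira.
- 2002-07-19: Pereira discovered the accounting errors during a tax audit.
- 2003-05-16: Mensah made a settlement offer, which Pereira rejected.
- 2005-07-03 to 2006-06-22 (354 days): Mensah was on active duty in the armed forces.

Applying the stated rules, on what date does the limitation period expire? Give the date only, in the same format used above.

2008-01-08

The claim accrued on 2002-07-19 — the later of the 1998-12-08 act and the 2002-07-19 discovery.
The untolled deadline — 54 months after 2002-07-19 — is 2007-01-19.
The defendant's active military service from 2005-07-03 to 2006-06-22 tolled the period for 354 days, extending the deadline to 2008-01-08.
The other events in the timeline have no effect on the limitation period under the stated rules.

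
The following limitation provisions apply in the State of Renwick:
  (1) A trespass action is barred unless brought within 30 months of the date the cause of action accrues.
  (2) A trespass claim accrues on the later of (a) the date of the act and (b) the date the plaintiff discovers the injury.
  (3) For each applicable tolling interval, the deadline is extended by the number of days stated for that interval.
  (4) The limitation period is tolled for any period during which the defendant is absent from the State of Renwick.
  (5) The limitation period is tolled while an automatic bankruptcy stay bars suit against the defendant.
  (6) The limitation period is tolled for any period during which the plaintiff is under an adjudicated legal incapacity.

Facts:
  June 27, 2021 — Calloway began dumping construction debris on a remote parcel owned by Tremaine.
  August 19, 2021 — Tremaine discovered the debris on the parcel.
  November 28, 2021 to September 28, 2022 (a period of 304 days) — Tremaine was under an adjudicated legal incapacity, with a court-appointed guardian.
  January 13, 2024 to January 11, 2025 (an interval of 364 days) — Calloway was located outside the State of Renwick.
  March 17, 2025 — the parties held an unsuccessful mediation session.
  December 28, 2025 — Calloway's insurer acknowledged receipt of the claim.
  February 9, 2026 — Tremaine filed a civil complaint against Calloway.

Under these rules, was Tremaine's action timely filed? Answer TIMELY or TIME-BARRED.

Taking the later of the act (June 27, 2021) and discovery (August 19, 2021), the claim accrued on August 19, 2021.
30 months from August 19, 2021 is February 19, 2024.
The period was tolled for 304 days by the plaintiff's legal incapacity (November 28, 2021 to September 28, 2022), pushing the deadline to December 19, 2024.
Because the defendant's absence from the jurisdiction ran from January 13, 2024 to January 11, 2025, the deadline is extended by 364 days to December 18, 2025.
The other events in the timeline have no effect on the limitation period under the stated rules.
Tremaine filed on February 9, 2026, after the December 18, 2025 deadline, so the action is time-barred.

TIME-BARRED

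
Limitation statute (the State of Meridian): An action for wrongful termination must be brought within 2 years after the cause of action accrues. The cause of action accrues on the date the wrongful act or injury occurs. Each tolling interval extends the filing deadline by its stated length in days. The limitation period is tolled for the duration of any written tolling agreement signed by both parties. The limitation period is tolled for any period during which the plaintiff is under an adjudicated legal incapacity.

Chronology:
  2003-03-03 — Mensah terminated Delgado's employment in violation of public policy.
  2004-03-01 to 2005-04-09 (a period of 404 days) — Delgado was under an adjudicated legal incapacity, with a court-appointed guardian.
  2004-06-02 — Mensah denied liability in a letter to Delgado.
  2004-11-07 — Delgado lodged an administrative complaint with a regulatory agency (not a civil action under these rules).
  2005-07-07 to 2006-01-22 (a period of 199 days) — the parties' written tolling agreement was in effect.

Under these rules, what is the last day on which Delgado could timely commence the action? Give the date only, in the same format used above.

The cause of action accrued on 2003-03-03, the date of the act.
Adding the 2 years base period to 2003-03-03 gives a deadline of 2005-03-03, before any tolling.
Because the plaintiff's legal incapacity ran from 2004-03-01 to 2005-04-09, the deadline is extended by 404 days to 2006-04-11.
The written tolling agreement from 2005-07-07 to 2006-01-22 tolled the period for 199 days, extending the deadline to 2006-10-27.
The other events in the timeline have no effect on the limitation period under the stated rules.

2006-10-27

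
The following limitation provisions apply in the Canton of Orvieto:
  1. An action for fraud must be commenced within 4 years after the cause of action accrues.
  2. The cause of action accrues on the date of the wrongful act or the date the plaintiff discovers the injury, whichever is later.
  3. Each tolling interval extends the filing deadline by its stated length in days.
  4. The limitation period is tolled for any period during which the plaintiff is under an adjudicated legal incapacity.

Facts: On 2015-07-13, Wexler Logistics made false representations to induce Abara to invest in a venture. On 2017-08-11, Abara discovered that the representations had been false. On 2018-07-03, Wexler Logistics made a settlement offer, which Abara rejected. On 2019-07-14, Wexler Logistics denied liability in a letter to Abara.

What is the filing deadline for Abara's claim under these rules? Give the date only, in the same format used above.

2021-08-11

The claim accrued on 2017-08-11 — the later of the 2015-07-13 act and the 2017-08-11 discovery.
Adding the 4 years base period to 2017-08-11 gives a deadline of 2021-08-11, before any tolling.
The other events in the timeline have no effect on the limitation period under the stated rules.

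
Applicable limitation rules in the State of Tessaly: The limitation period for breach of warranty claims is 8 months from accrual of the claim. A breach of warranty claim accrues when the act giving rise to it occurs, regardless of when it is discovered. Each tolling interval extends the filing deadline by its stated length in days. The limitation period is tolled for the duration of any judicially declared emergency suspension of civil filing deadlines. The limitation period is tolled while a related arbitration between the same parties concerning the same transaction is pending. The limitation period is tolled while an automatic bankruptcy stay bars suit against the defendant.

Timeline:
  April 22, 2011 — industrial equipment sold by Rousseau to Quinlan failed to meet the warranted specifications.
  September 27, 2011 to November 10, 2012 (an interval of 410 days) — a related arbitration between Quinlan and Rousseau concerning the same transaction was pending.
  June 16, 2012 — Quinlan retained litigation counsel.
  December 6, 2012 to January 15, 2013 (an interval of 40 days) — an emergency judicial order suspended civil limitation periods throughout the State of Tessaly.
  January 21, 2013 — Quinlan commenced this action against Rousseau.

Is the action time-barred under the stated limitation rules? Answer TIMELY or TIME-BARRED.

The claim accrued on April 22, 2011, the date of the act.
The untolled deadline — 8 months after April 22, 2011 — is December 22, 2011.
Because the pending related arbitration ran from September 27, 2011 to November 10, 2012, the deadline is extended by 410 days to February 4, 2013.
The period was tolled for 40 days by the emergency suspension of filing deadlines (December 6, 2012 to January 15, 2013), pushing the deadline to March 16, 2013.
Nothing else in the chronology tolls or restarts the period.
Quinlan filed on January 21, 2013, before the March 16, 2013 deadline, so the action is timely.

TIMELY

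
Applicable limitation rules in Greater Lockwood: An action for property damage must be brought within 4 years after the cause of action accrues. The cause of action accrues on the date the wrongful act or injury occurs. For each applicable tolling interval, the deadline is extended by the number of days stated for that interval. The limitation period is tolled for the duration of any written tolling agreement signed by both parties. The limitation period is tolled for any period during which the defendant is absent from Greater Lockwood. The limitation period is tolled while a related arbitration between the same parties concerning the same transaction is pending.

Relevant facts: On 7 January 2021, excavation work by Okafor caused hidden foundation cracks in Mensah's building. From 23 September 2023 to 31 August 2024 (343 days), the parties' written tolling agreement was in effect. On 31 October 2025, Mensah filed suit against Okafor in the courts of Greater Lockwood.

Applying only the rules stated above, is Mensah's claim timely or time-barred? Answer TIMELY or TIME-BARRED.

TIMELY

The limitation period began to run on 7 January 2021.
The untolled deadline — 4 years after 7 January 2021 — is 7 January 2025.
Because the written tolling agreement ran from 23 September 2023 to 31 August 2024, the deadline is extended by 343 days to 16 December 2025.
Filing on 31 October 2025 beat the 16 December 2025 deadline — the action is timely.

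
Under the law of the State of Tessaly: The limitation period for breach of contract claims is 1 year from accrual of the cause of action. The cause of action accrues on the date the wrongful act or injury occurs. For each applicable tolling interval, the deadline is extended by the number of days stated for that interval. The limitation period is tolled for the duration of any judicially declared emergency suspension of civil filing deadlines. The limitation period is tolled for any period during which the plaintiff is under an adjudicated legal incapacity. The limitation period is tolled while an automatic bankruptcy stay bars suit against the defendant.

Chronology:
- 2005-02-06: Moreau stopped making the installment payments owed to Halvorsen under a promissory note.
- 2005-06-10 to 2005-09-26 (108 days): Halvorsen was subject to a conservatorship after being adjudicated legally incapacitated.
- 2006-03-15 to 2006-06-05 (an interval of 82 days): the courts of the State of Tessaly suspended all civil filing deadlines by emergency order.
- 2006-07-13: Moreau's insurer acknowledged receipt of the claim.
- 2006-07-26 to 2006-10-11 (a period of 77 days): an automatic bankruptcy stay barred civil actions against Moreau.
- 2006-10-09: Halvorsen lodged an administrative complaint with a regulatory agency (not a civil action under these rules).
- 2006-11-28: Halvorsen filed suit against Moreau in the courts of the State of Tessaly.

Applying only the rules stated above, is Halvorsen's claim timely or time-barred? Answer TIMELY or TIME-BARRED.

The limitation period began to run on 2005-02-06.
The untolled deadline — 1 year after 2005-02-06 — is 2006-02-06.
The plaintiff's legal incapacity from 2005-06-10 to 2005-09-26 tolled the period for 108 days, extending the deadline to 2006-05-25.
The period was tolled for 82 days by the emergency suspension of filing deadlines (2006-03-15 to 2006-06-05), pushing the deadline to 2006-08-15.
The period was tolled for 77 days by the automatic bankruptcy stay (2006-07-26 to 2006-10-11), pushing the deadline to 2006-10-31.
Nothing else in the chronology tolls or restarts the period.
Filing on 2006-11-28 missed the 2006-10-31 deadline — the action is time-barred.

TIME-BARRED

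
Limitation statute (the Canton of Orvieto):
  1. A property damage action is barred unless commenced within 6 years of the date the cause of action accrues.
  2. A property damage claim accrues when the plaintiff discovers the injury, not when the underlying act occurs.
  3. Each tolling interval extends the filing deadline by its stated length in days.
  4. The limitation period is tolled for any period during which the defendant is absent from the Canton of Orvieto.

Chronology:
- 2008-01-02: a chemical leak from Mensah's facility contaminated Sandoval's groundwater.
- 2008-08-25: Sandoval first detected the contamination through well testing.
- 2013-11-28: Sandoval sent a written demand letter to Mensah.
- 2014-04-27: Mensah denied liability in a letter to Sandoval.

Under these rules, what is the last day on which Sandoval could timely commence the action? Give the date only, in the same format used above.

2014-08-25

Accrual is tied to discovery, so the period began on 2008-08-25 rather than on 2008-01-02 when the act occurred.
The untolled deadline — 6 years after 2008-08-25 — is 2014-08-25.
None of the other events listed affects the running of the period under the stated rules.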